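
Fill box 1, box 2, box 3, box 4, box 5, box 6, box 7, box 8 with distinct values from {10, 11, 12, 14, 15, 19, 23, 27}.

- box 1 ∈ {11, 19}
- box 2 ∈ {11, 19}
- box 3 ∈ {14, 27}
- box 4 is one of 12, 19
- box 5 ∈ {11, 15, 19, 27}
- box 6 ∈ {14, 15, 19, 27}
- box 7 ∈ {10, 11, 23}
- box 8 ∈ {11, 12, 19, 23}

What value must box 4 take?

Among the 8 variables, 10 fits only box 7 (and all 8 values in {10, 11, 12, 14, 15, 19, 23, 27} must be used), so box 7 = 10.
The 7 still-open variables draw from only 7 values {11, 12, 14, 15, 19, 23, 27}, so each is used; only box 8 can be 23, hence box 8 = 23.
The 6 still-open variables draw from only 6 values {11, 12, 14, 15, 19, 27}, so each is used; only box 4 can be 12, hence box 4 = 12.

12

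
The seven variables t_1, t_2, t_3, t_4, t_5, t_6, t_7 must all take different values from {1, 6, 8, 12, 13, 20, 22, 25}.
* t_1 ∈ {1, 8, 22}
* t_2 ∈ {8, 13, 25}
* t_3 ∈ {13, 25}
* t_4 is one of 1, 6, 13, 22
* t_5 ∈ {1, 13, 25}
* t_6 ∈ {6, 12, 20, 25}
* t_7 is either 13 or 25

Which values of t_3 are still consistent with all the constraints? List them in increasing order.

t_3 and t_7 share exactly the 2 values {13, 25}; by pigeonhole those values go to them, so strike 13, 25 from t_2, t_4, t_5, t_6.
t_2 has just one choice, so t_2 = 8. Strike 8 from t_1.
That leaves t_5 = 1. Strike 1 from t_1, t_4.
t_1 must be 22 (only option left). Eliminate 22 elsewhere: t_4.
That leaves t_4 = 6. Strike 6 from t_6.
No further eliminations apply; t_3 can still be any of 13, 25.

13, 25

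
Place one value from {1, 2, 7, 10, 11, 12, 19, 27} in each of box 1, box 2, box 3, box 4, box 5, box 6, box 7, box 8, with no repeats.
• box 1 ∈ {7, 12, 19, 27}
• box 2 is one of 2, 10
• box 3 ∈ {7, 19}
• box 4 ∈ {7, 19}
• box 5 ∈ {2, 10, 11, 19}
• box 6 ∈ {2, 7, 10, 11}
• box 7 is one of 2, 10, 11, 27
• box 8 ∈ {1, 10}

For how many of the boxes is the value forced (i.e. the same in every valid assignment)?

3

Among the 8 variables, 1 fits only box 8 (and all 8 values in {1, 2, 7, 10, 11, 12, 19, 27} must be used), so box 8 = 1.
The 7 still-open variables together cover exactly {2, 7, 10, 11, 12, 19, 27} — 7 values for 7 variables — and 12 appears only in box 1's list, so box 1 = 12.
The 6 still-open variables draw from only 6 values {2, 7, 10, 11, 19, 27}, so each is used; only box 7 can be 27, hence box 7 = 27.
The 2 variables box 3 and box 4 are confined to {7, 19}, which locks those values in; drop them from box 5, box 6.
Determined: box 1=12, box 7=27, box 8=1. The other boxes each still have more than one consistent value. That makes 3.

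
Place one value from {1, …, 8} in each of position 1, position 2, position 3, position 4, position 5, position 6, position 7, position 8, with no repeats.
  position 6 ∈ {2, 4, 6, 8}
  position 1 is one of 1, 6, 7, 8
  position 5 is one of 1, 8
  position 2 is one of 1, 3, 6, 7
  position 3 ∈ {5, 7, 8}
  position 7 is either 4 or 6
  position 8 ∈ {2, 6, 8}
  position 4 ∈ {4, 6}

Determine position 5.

1

The 8 variables together cover exactly {1, 2, 3, 4, 5, 6, 7, 8} — 8 values for 8 variables — and 3 appears only in position 2's list, so position 2 = 3.
The 7 still-open variables together cover exactly {1, 2, 4, 5, 6, 7, 8} — 7 values for 7 variables — and 5 appears only in position 3's list, so position 3 = 5.
The 6 still-open variables draw from only 6 values {1, 2, 4, 6, 7, 8}, so each is used; only position 1 can be 7, hence position 1 = 7.
The 5 still-open variables draw from only 5 values {1, 2, 4, 6, 8}, so each is used; only position 5 can be 1, hence position 5 = 1.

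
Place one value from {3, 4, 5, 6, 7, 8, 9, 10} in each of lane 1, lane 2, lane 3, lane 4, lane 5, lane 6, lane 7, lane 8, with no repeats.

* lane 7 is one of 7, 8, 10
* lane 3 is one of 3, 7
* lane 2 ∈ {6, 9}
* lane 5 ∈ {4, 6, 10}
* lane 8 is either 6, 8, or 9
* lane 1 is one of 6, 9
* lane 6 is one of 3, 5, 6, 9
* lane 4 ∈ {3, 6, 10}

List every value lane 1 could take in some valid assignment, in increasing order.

The 8 variables draw from only 8 values {3, 4, 5, 6, 7, 8, 9, 10}, so each is used; only lane 5 can be 4, hence lane 5 = 4.
The 7 still-open variables draw from only 7 values {3, 5, 6, 7, 8, 9, 10}, so each is used; only lane 6 can be 5, hence lane 6 = 5.
The 2 variables lane 1 and lane 2 are confined to {6, 9}, which locks those values in; drop them from lane 4, lane 8.
lane 8's domain is down to {8}, so lane 8 = 8. Eliminate 8 elsewhere: lane 7.
No further eliminations apply; lane 1 can still be any of 6, 9.

6, 9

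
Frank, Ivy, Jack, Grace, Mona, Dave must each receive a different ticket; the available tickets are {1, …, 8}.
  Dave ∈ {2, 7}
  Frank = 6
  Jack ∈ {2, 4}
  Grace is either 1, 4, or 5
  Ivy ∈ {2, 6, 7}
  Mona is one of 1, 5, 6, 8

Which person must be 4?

Jack

Frank must be 6 (only option left). Eliminate 6 elsewhere: Ivy, Mona.
The 2 variables Ivy and Dave are confined to {2, 7}, which locks those values in; drop them from Jack.
So 4 goes to Jack.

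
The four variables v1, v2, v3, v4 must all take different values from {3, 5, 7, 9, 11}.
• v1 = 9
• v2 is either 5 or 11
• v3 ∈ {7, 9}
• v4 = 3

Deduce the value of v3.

7

v1 has just one choice, so v1 = 9. Strike 9 from v3.
So v3 = 7.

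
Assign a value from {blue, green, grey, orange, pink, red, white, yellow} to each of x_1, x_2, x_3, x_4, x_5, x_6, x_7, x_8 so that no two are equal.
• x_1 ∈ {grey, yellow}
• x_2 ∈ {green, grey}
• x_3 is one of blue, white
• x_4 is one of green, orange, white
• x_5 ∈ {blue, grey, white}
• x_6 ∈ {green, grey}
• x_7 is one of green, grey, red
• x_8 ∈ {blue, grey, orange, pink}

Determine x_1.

yellow

Among the 8 variables, pink fits only x_8 (and all 8 values in {blue, green, grey, orange, pink, red, white, yellow} must be used), so x_8 = pink.
The 7 still-open variables draw from only 7 values {blue, green, grey, orange, red, white, yellow}, so each is used; only x_4 can be orange, hence x_4 = orange.
Among the 6 still-open variables, red fits only x_7 (and all 6 values in {blue, green, grey, red, white, yellow} must be used), so x_7 = red.
The 5 still-open variables together cover exactly {blue, green, grey, white, yellow} — 5 values for 5 variables — and yellow appears only in x_1's list, so x_1 = yellow.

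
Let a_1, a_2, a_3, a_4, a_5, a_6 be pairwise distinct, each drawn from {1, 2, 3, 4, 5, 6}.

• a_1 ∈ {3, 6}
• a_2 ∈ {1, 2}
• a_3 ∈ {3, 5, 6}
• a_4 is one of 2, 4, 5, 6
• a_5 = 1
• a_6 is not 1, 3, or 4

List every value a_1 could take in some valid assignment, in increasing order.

a_5 must be 1 (only option left). Eliminate 1 elsewhere: a_2.
a_2 must be 2 (only option left). Eliminate 2 elsewhere: a_4, a_6.
Among the 4 still-open variables, 4 fits only a_4 (and all 4 values in {3, 4, 5, 6} must be used), so a_4 = 4.
No further eliminations apply; a_1 can still be any of 3, 6.

3, 6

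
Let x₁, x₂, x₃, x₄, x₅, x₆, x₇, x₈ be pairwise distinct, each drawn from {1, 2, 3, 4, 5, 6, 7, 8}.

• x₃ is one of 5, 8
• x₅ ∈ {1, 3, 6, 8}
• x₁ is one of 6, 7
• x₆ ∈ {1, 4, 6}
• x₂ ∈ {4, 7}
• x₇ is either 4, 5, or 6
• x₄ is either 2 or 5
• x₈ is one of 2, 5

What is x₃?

8

Among the 8 variables, 3 fits only x₅ (and all 8 values in {1, 2, 3, 4, 5, 6, 7, 8} must be used), so x₅ = 3.
The 7 still-open variables draw from only 7 values {1, 2, 4, 5, 6, 7, 8}, so each is used; only x₆ can be 1, hence x₆ = 1.
The 6 still-open variables together cover exactly {2, 4, 5, 6, 7, 8} — 6 values for 6 variables — and 8 appears only in x₃'s list, so x₃ = 8.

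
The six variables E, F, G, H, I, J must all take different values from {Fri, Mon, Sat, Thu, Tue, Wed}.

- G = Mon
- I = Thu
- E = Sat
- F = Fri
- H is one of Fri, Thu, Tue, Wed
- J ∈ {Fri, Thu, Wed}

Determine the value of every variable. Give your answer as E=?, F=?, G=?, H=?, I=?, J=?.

E must be Sat (only option left).
F's domain is down to {Fri}, so F = Fri. Eliminate Fri elsewhere: H, J.
G has just one choice, so G = Mon.
I's domain is down to {Thu}, so I = Thu. So H, J can't be Thu.
That leaves J = Wed. Strike Wed from H.
That leaves H = Tue.

E=Sat, F=Fri, G=Mon, H=Tue, I=Thu, J=Wed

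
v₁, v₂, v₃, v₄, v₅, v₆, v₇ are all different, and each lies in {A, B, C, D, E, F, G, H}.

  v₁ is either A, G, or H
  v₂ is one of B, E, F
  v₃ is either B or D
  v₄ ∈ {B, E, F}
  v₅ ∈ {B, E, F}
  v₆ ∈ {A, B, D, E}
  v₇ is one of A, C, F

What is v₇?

The 3 variables v₂, v₄, v₅ are confined to {B, E, F}, which locks those values in; drop them from v₃, v₆, v₇.
v₃ must be D (only option left). Eliminate D elsewhere: v₆.
v₆'s domain is down to {A}, so v₆ = A. Strike A from v₁, v₇.
So v₇ = C.

C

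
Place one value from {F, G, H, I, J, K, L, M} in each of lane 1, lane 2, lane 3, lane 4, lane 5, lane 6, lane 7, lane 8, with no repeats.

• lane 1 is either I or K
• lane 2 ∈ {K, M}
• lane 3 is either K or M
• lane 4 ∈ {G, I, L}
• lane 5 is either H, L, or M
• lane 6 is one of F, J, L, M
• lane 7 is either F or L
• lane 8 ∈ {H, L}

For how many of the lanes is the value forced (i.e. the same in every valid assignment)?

Among the 8 variables, G fits only lane 4 (and all 8 values in {F, G, H, I, J, K, L, M} must be used), so lane 4 = G.
The 7 still-open variables together cover exactly {F, H, I, J, K, L, M} — 7 values for 7 variables — and I appears only in lane 1's list, so lane 1 = I.
The 6 still-open variables draw from only 6 values {F, H, J, K, L, M}, so each is used; only lane 6 can be J, hence lane 6 = J.
The 5 still-open variables together cover exactly {F, H, K, L, M} — 5 values for 5 variables — and F appears only in lane 7's list, so lane 7 = F.
The 2 variables lane 2 and lane 3 are confined to {K, M}, which locks those values in; drop them from lane 5.
Determined: lane 1=I, lane 4=G, lane 6=J, lane 7=F. The other lanes each still have more than one consistent value. That makes 4.

4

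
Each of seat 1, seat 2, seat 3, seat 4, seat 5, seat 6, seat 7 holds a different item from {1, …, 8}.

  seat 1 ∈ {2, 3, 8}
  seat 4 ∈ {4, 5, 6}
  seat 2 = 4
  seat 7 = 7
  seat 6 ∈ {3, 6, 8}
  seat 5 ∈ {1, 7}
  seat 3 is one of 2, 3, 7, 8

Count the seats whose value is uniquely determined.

seat 2 must be 4 (only option left). So seat 4 can't be 4.
That leaves seat 7 = 7. Remove 7 from seat 3, seat 5.
seat 5 has just one choice, so seat 5 = 1.
Determined: seat 2=4, seat 5=1, seat 7=7. The other seats each still have more than one consistent value. That makes 3.

3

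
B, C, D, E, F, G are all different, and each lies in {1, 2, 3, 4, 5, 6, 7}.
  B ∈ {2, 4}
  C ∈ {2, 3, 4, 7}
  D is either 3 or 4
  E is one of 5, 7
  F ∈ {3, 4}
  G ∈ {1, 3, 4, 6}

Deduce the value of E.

The 2 variables D and F are confined to {3, 4}, which locks those values in; drop them from B, C, G.
B's domain is down to {2}, so B = 2. Strike 2 from C.
C has just one choice, so C = 7. So E can't be 7.
So E = 5.

5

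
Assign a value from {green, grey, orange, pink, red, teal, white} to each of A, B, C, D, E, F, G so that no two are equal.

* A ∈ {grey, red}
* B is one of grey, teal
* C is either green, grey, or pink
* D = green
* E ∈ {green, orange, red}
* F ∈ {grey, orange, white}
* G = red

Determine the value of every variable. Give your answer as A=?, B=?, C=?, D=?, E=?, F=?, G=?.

D must be green (only option left). Strike green from C, E.
G must be red (only option left). So A, E can't be red.
A has just one choice, so A = grey. Strike grey from B, C, F.
B has just one choice, so B = teal.
That leaves C = pink.
E has just one choice, so E = orange. Remove orange from F.
F's domain is down to {white}, so F = white.

A=grey, B=teal, C=pink, D=green, E=orange, F=white, G=red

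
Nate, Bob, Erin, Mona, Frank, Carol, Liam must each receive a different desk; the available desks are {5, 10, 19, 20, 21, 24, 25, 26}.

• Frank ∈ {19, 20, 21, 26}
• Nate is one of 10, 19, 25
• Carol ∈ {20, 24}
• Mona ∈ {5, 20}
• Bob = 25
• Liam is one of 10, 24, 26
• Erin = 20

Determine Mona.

5

Bob's domain is down to {25}, so Bob = 25. So Nate can't be 25.
Erin's domain is down to {20}, so Erin = 20. Eliminate 20 elsewhere: Mona, Frank, Carol.
So Mona = 5.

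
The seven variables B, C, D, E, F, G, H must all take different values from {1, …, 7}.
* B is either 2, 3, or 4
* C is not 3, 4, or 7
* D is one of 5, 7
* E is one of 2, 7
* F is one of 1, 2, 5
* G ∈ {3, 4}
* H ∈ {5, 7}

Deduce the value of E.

Among the 7 variables, 6 fits only C (and all 7 values in {1, 2, 3, 4, 5, 6, 7} must be used), so C = 6.
Among the 6 still-open variables, 1 fits only F (and all 6 values in {1, 2, 3, 4, 5, 7} must be used), so F = 1.
D and H share exactly the 2 values {5, 7}; by pigeonhole those values go to them, so strike 5, 7 from E.
So E = 2.

2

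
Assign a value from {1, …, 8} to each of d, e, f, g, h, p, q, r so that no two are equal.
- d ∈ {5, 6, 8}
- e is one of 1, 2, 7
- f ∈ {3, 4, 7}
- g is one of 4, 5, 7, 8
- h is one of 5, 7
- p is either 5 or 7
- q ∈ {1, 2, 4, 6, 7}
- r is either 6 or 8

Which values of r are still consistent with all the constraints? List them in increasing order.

6, 8

The 8 variables draw from only 8 values {1, 2, 3, 4, 5, 6, 7, 8}, so each is used; only f can be 3, hence f = 3.
The 2 variables h and p are confined to {5, 7}, which locks those values in; drop them from d, e, g, q.
The 2 variables d and r are confined to {6, 8}, which locks those values in; drop them from g, q.
That leaves g = 4. So q can't be 4.
No further eliminations apply; r can still be any of 6, 8.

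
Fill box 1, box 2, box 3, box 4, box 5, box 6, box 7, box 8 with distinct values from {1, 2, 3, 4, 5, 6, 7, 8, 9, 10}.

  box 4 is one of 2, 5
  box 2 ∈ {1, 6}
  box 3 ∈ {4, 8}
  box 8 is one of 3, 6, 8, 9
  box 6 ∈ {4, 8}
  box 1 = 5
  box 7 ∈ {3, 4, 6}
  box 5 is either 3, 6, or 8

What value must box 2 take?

box 1 must be 5 (only option left). So box 4 can't be 5.
That leaves box 4 = 2.
Among the 6 still-open variables, 1 fits only box 2 (and all 6 values in {1, 3, 4, 6, 8, 9} must be used), so box 2 = 1.

1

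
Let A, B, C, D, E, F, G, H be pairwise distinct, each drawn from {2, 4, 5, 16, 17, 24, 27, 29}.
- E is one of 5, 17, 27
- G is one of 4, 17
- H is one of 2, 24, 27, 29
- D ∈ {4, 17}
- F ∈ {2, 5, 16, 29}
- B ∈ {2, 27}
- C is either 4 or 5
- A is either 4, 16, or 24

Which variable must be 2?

The 2 variables D and G are confined to {4, 17}, which locks those values in; drop them from A, C, E.
C has just one choice, so C = 5. Eliminate 5 elsewhere: E, F.
That leaves E = 27. Strike 27 from B, H.
So 2 goes to B.

B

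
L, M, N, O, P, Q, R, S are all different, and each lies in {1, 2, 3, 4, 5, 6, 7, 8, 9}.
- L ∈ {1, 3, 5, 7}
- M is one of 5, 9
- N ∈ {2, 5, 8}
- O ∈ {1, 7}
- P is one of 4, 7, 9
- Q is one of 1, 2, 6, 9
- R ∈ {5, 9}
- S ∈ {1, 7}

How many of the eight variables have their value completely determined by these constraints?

M and R between them cover only {5, 9} — a naked pair. Remove those values from L, N, P, Q.
O and S share exactly the 2 values {1, 7}; by pigeonhole those values go to them, so strike 1, 7 from L, P, Q.
L's domain is down to {3}, so L = 3.
P must be 4 (only option left).
Determined: L=3, P=4. The other variables each still have more than one consistent value. That makes 2.

2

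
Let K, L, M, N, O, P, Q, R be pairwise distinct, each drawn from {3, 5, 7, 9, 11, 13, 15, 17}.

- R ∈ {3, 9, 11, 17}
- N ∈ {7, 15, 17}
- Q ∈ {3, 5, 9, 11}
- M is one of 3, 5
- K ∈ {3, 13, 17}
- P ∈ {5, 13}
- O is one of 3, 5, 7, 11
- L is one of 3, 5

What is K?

17

Among the 8 variables, 15 fits only N (and all 8 values in {3, 5, 7, 9, 11, 13, 15, 17} must be used), so N = 15.
Among the 7 still-open variables, 7 fits only O (and all 7 values in {3, 5, 7, 9, 11, 13, 17} must be used), so O = 7.
L and M between them cover only {3, 5} — a naked pair. Remove those values from K, P, Q, R.
P's domain is down to {13}, so P = 13. So K can't be 13.
So K = 17.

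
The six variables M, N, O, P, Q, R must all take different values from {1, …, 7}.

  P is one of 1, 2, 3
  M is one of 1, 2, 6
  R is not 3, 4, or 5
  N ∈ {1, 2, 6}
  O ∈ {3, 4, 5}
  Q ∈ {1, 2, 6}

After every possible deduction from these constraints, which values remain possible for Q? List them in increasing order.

The 3 variables M, N, Q are confined to {1, 2, 6}, which locks those values in; drop them from P, R.
That leaves P = 3. Strike 3 from O.
R's domain is down to {7}, so R = 7.
No further eliminations apply; Q can still be any of 1, 2, 6.

1, 2, 6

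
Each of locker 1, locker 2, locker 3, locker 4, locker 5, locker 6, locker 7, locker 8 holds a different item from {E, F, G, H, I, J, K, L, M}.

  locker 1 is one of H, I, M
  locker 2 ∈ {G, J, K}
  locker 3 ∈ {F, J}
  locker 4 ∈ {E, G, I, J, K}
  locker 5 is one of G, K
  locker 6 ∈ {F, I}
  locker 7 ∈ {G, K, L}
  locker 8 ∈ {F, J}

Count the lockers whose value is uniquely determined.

3

locker 3 and locker 8 between them cover only {F, J} — a naked pair. Remove those values from locker 2, locker 4, locker 6.
locker 6's domain is down to {I}, so locker 6 = I. Strike I from locker 1, locker 4.
locker 2 and locker 5 share exactly the 2 values {G, K}; by pigeonhole those values go to them, so strike G, K from locker 4, locker 7.
locker 4 has just one choice, so locker 4 = E.
locker 7 has just one choice, so locker 7 = L.
Determined: locker 4=E, locker 6=I, locker 7=L. The other lockers each still have more than one consistent value. That makes 3.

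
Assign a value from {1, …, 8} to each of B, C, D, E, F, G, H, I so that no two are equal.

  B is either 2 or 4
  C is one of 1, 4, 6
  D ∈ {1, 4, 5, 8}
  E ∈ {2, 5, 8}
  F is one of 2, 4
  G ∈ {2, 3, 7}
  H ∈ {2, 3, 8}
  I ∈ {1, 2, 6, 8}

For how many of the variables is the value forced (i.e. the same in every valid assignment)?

The 8 variables together cover exactly {1, 2, 3, 4, 5, 6, 7, 8} — 8 values for 8 variables — and 7 appears only in G's list, so G = 7.
The 7 still-open variables together cover exactly {1, 2, 3, 4, 5, 6, 8} — 7 values for 7 variables — and 3 appears only in H's list, so H = 3.
B and F share exactly the 2 values {2, 4}; by pigeonhole those values go to them, so strike 2, 4 from C, D, E, I.
Determined: G=7, H=3. The other variables each still have more than one consistent value. That makes 2.

2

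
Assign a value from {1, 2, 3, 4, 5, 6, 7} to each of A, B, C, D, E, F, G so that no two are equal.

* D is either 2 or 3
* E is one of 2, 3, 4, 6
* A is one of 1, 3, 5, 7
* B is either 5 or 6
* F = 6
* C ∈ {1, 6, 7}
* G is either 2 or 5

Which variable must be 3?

D

F's domain is down to {6}, so F = 6. Remove 6 from B, C, E.
That leaves B = 5. Eliminate 5 elsewhere: A, G.
G must be 2 (only option left). Eliminate 2 elsewhere: D, E.
So 3 goes to D.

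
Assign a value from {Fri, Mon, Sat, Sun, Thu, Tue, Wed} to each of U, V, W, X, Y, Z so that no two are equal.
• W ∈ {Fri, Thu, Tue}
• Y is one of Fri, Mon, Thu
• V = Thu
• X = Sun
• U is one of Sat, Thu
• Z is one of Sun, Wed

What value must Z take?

V's domain is down to {Thu}, so V = Thu. Strike Thu from U, W, Y.
X must be Sun (only option left). Strike Sun from Z.
So Z = Wed.

Wed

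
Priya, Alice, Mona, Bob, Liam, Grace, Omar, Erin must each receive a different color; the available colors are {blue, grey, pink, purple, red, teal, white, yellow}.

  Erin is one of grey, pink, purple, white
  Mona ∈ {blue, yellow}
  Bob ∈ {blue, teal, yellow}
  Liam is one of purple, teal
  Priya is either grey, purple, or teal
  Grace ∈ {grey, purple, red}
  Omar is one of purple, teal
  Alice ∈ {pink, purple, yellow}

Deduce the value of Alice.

The 8 variables draw from only 8 values {blue, grey, pink, purple, red, teal, white, yellow}, so each is used; only Grace can be red, hence Grace = red.
The 7 still-open variables draw from only 7 values {blue, grey, pink, purple, teal, white, yellow}, so each is used; only Erin can be white, hence Erin = white.
The 6 still-open variables draw from only 6 values {blue, grey, pink, purple, teal, yellow}, so each is used; only Priya can be grey, hence Priya = grey.
The 5 still-open variables together cover exactly {blue, pink, purple, teal, yellow} — 5 values for 5 variables — and pink appears only in Alice's list, so Alice = pink.

pink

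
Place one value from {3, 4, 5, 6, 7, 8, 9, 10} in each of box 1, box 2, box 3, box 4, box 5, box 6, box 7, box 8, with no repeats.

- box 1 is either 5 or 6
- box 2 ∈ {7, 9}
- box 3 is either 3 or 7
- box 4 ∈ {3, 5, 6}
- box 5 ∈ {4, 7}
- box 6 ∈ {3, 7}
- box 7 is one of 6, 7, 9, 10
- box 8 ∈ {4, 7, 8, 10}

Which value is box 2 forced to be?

Among the 8 variables, 8 fits only box 8 (and all 8 values in {3, 4, 5, 6, 7, 8, 9, 10} must be used), so box 8 = 8.
The 7 still-open variables draw from only 7 values {3, 4, 5, 6, 7, 9, 10}, so each is used; only box 5 can be 4, hence box 5 = 4.
The 6 still-open variables draw from only 6 values {3, 5, 6, 7, 9, 10}, so each is used; only box 7 can be 10, hence box 7 = 10.
The 5 still-open variables draw from only 5 values {3, 5, 6, 7, 9}, so each is used; only box 2 can be 9, hence box 2 = 9.

9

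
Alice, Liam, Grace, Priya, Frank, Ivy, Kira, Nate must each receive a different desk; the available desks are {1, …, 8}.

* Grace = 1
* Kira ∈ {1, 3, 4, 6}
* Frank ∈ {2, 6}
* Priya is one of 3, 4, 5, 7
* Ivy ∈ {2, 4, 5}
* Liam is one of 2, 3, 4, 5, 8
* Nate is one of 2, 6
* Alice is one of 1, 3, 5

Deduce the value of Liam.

Grace's domain is down to {1}, so Grace = 1. Eliminate 1 elsewhere: Alice, Kira.
The 7 still-open variables draw from only 7 values {2, 3, 4, 5, 6, 7, 8}, so each is used; only Priya can be 7, hence Priya = 7.
Among the 6 still-open variables, 8 fits only Liam (and all 6 values in {2, 3, 4, 5, 6, 8} must be used), so Liam = 8.

8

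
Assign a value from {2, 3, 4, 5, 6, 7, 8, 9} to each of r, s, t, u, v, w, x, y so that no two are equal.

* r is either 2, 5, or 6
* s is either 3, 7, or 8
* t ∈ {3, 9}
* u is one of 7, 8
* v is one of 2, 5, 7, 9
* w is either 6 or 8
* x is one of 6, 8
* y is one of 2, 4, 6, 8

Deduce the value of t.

The 8 variables together cover exactly {2, 3, 4, 5, 6, 7, 8, 9} — 8 values for 8 variables — and 4 appears only in y's list, so y = 4.
w and x share exactly the 2 values {6, 8}; by pigeonhole those values go to them, so strike 6, 8 from r, s, u.
u must be 7 (only option left). So s, v can't be 7.
s has just one choice, so s = 3. Eliminate 3 elsewhere: t.
So t = 9.

9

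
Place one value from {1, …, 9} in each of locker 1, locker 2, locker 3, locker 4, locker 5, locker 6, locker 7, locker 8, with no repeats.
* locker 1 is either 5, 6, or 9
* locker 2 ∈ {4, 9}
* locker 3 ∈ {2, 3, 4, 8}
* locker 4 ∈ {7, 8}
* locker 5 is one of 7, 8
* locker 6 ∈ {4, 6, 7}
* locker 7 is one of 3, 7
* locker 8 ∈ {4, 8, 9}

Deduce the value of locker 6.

The 8 variables draw from only 8 values {2, 3, 4, 5, 6, 7, 8, 9}, so each is used; only locker 3 can be 2, hence locker 3 = 2.
The 7 still-open variables together cover exactly {3, 4, 5, 6, 7, 8, 9} — 7 values for 7 variables — and 3 appears only in locker 7's list, so locker 7 = 3.
The 6 still-open variables draw from only 6 values {4, 5, 6, 7, 8, 9}, so each is used; only locker 1 can be 5, hence locker 1 = 5.
The 5 still-open variables draw from only 5 values {4, 6, 7, 8, 9}, so each is used; only locker 6 can be 6, hence locker 6 = 6.

6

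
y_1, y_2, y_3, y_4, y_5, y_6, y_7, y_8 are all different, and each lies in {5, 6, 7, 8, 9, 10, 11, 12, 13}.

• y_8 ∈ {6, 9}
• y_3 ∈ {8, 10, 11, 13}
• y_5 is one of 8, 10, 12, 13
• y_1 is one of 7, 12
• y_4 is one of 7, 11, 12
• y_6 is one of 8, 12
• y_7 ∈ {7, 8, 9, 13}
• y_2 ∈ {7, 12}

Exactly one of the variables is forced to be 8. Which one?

y_6

The 8 variables together cover exactly {6, 7, 8, 9, 10, 11, 12, 13} — 8 values for 8 variables — and 6 appears only in y_8's list, so y_8 = 6.
Among the 7 still-open variables, 9 fits only y_7 (and all 7 values in {7, 8, 9, 10, 11, 12, 13} must be used), so y_7 = 9.
y_1 and y_2 share exactly the 2 values {7, 12}; by pigeonhole those values go to them, so strike 7, 12 from y_4, y_5, y_6.
So 8 goes to y_6.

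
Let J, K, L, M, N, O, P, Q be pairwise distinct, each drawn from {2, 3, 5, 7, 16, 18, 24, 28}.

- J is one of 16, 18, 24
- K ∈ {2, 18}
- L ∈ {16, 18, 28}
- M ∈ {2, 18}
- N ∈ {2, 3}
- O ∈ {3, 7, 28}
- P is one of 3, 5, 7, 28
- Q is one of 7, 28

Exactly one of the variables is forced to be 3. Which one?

N

Among the 8 variables, 5 fits only P (and all 8 values in {2, 3, 5, 7, 16, 18, 24, 28} must be used), so P = 5.
The 7 still-open variables together cover exactly {2, 3, 7, 16, 18, 24, 28} — 7 values for 7 variables — and 24 appears only in J's list, so J = 24.
The 6 still-open variables together cover exactly {2, 3, 7, 16, 18, 28} — 6 values for 6 variables — and 16 appears only in L's list, so L = 16.
K and M between them cover only {2, 18} — a naked pair. Remove those values from N.
So 3 goes to N.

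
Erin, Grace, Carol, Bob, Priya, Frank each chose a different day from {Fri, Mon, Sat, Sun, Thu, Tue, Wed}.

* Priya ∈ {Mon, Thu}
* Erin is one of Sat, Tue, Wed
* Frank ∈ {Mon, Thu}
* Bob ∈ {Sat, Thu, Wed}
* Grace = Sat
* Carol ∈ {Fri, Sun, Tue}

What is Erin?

Grace must be Sat (only option left). Remove Sat from Erin, Bob.
Priya and Frank between them cover only {Mon, Thu} — a naked pair. Remove those values from Bob.
Bob's domain is down to {Wed}, so Bob = Wed. Strike Wed from Erin.
So Erin = Tue.

Tue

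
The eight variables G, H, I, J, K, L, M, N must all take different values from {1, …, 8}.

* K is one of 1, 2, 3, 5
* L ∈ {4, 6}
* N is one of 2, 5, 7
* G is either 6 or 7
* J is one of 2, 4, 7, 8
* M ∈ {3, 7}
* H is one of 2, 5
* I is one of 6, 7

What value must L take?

The 8 variables draw from only 8 values {1, 2, 3, 4, 5, 6, 7, 8}, so each is used; only K can be 1, hence K = 1.
The 7 still-open variables draw from only 7 values {2, 3, 4, 5, 6, 7, 8}, so each is used; only M can be 3, hence M = 3.
Among the 6 still-open variables, 8 fits only J (and all 6 values in {2, 4, 5, 6, 7, 8} must be used), so J = 8.
Among the 5 still-open variables, 4 fits only L (and all 5 values in {2, 4, 5, 6, 7} must be used), so L = 4.

4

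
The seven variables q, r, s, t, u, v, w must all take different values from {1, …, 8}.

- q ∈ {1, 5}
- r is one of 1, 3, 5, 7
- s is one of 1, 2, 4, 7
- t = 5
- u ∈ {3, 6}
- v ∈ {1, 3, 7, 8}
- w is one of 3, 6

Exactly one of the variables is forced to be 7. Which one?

r

t has just one choice, so t = 5. Eliminate 5 elsewhere: q, r.
q's domain is down to {1}, so q = 1. So r, s, v can't be 1.
The 2 variables u and w are confined to {3, 6}, which locks those values in; drop them from r, v.
So 7 goes to r.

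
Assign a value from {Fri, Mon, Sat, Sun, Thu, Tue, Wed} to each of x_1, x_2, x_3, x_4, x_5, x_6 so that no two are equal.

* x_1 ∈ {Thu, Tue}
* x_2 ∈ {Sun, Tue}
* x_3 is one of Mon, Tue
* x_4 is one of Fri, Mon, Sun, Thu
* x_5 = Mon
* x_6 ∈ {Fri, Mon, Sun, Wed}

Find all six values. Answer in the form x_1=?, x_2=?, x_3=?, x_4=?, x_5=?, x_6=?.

x_5 has just one choice, so x_5 = Mon. Eliminate Mon elsewhere: x_3, x_4, x_6.
That leaves x_3 = Tue. Strike Tue from x_1, x_2.
x_1 must be Thu (only option left). Strike Thu from x_4.
x_2 must be Sun (only option left). Strike Sun from x_4, x_6.
x_4 has just one choice, so x_4 = Fri. Strike Fri from x_6.
x_6 has just one choice, so x_6 = Wed.

x_1=Thu, x_2=Sun, x_3=Tue, x_4=Fri, x_5=Mon, x_6=Wed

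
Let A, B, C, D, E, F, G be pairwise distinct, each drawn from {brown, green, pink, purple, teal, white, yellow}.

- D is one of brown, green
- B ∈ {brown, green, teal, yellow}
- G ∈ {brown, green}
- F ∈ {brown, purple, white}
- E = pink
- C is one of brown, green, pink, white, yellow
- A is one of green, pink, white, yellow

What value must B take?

E must be pink (only option left). Strike pink from A, C.
The 6 still-open variables draw from only 6 values {brown, green, purple, teal, white, yellow}, so each is used; only F can be purple, hence F = purple.
The 5 still-open variables together cover exactly {brown, green, teal, white, yellow} — 5 values for 5 variables — and teal appears only in B's list, so B = teal.

teal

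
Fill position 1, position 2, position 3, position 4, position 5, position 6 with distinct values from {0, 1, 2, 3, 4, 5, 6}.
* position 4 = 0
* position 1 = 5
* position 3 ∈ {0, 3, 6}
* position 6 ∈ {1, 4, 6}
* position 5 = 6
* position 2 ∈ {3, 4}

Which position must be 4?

position 1 has just one choice, so position 1 = 5.
position 4 has just one choice, so position 4 = 0. Strike 0 from position 3.
position 5's domain is down to {6}, so position 5 = 6. Eliminate 6 elsewhere: position 3, position 6.
position 3's domain is down to {3}, so position 3 = 3. Remove 3 from position 2.
So 4 goes to position 2.

position 2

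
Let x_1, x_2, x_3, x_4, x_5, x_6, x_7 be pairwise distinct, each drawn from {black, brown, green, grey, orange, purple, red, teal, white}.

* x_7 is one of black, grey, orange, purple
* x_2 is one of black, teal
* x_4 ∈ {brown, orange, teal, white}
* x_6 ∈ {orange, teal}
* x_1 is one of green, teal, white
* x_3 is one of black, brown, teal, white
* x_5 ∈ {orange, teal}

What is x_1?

green

The 2 variables x_5 and x_6 are confined to {orange, teal}, which locks those values in; drop them from x_1, x_2, x_3, x_4, x_7.
x_2 must be black (only option left). So x_3, x_7 can't be black.
x_3 and x_4 between them cover only {brown, white} — a naked pair. Remove those values from x_1.
So x_1 = green.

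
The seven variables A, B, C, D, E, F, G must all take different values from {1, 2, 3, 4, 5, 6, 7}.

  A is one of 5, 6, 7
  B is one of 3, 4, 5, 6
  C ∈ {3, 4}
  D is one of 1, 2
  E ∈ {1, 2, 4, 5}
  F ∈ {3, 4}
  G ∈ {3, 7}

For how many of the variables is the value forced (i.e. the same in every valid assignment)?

1

C and F between them cover only {3, 4} — a naked pair. Remove those values from B, E, G.
That leaves G = 7. So A can't be 7.
The 2 variables A and B are confined to {5, 6}, which locks those values in; drop them from E.
Determined: G=7. The other variables each still have more than one consistent value. That makes 1.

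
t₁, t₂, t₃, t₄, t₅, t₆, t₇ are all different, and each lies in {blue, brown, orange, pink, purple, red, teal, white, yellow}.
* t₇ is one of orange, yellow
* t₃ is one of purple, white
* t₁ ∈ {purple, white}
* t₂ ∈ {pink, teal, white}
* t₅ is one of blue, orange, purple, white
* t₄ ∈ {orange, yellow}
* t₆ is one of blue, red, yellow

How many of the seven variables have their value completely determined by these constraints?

The 2 variables t₁ and t₃ are confined to {purple, white}, which locks those values in; drop them from t₂, t₅.
The 2 variables t₄ and t₇ are confined to {orange, yellow}, which locks those values in; drop them from t₅, t₆.
t₅ has just one choice, so t₅ = blue. Strike blue from t₆.
t₆ must be red (only option left).
Determined: t₅=blue, t₆=red. The other variables each still have more than one consistent value. That makes 2.

2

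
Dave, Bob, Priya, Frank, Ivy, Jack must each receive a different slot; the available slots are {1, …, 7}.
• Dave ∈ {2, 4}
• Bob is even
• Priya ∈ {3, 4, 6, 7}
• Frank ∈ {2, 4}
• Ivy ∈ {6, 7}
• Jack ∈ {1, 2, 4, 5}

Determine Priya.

3

Dave and Frank between them cover only {2, 4} — a naked pair. Remove those values from Bob, Priya, Jack.
Bob's domain is down to {6}, so Bob = 6. Remove 6 from Priya, Ivy.
That leaves Ivy = 7. Remove 7 from Priya.
So Priya = 3.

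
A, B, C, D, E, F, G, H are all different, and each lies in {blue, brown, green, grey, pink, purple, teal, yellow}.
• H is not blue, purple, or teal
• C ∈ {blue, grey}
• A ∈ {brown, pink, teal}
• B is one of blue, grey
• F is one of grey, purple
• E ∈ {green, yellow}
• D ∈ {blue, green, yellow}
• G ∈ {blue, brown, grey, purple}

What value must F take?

The 8 variables together cover exactly {blue, brown, green, grey, pink, purple, teal, yellow} — 8 values for 8 variables — and teal appears only in A's list, so A = teal.
The 7 still-open variables together cover exactly {blue, brown, green, grey, pink, purple, yellow} — 7 values for 7 variables — and pink appears only in H's list, so H = pink.
Among the 6 still-open variables, brown fits only G (and all 6 values in {blue, brown, green, grey, purple, yellow} must be used), so G = brown.
The 5 still-open variables draw from only 5 values {blue, green, grey, purple, yellow}, so each is used; only F can be purple, hence F = purple.

purple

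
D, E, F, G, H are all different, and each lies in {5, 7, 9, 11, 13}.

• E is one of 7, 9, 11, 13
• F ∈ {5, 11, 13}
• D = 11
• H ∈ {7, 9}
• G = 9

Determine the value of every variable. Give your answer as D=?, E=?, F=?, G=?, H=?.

D=11, E=13, F=5, G=9, H=7

D's domain is down to {11}, so D = 11. Strike 11 from E, F.
That leaves G = 9. Remove 9 from E, H.
H's domain is down to {7}, so H = 7. Eliminate 7 elsewhere: E.
E has just one choice, so E = 13. Strike 13 from F.
F must be 5 (only option left).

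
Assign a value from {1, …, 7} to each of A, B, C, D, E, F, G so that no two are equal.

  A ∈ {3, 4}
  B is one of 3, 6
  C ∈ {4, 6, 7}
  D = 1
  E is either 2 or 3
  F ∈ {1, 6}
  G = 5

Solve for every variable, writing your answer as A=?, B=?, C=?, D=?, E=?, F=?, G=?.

D's domain is down to {1}, so D = 1. Eliminate 1 elsewhere: F.
F's domain is down to {6}, so F = 6. So B, C can't be 6.
G has just one choice, so G = 5.
B must be 3 (only option left). Eliminate 3 elsewhere: A, E.
E must be 2 (only option left).
A's domain is down to {4}, so A = 4. Remove 4 from C.
That leaves C = 7.

A=4, B=3, C=7, D=1, E=2, F=6, G=5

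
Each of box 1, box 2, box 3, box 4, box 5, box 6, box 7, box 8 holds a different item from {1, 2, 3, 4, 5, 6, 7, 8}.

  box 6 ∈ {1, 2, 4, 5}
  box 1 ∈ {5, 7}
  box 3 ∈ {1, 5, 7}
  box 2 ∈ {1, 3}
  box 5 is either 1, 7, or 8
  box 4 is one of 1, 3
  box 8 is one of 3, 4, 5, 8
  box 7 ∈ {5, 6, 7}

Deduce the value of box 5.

8

The 8 variables draw from only 8 values {1, 2, 3, 4, 5, 6, 7, 8}, so each is used; only box 6 can be 2, hence box 6 = 2.
Among the 7 still-open variables, 4 fits only box 8 (and all 7 values in {1, 3, 4, 5, 6, 7, 8} must be used), so box 8 = 4.
The 6 still-open variables draw from only 6 values {1, 3, 5, 6, 7, 8}, so each is used; only box 7 can be 6, hence box 7 = 6.
The 5 still-open variables draw from only 5 values {1, 3, 5, 7, 8}, so each is used; only box 5 can be 8, hence box 5 = 8.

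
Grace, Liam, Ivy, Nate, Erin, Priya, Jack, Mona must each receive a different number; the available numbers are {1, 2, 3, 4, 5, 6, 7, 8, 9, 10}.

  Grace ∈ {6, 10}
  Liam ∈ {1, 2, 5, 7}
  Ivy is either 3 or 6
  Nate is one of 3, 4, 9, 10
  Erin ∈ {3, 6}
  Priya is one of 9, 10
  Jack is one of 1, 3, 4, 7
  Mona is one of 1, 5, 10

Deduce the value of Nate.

4

Ivy and Erin between them cover only {3, 6} — a naked pair. Remove those values from Grace, Nate, Jack.
Grace must be 10 (only option left). So Nate, Priya, Mona can't be 10.
Priya must be 9 (only option left). Eliminate 9 elsewhere: Nate.
So Nate = 4.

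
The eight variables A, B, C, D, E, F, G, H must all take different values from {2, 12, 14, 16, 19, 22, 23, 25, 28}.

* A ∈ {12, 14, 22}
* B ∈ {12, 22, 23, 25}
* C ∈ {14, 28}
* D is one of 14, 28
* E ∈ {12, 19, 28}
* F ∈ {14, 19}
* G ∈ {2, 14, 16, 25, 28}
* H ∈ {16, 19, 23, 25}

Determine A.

C and D between them cover only {14, 28} — a naked pair. Remove those values from A, E, F, G.
That leaves F = 19. Eliminate 19 elsewhere: E, H.
E's domain is down to {12}, so E = 12. Remove 12 from A, B.
So A = 22.

22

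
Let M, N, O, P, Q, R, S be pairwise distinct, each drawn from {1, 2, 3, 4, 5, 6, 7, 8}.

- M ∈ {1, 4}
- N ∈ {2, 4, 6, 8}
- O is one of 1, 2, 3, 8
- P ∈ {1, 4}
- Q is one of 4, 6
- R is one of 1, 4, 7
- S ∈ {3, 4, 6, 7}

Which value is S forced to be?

M and P between them cover only {1, 4} — a naked pair. Remove those values from N, O, Q, R, S.
Q must be 6 (only option left). Strike 6 from N, S.
That leaves R = 7. Eliminate 7 elsewhere: S.
So S = 3.

3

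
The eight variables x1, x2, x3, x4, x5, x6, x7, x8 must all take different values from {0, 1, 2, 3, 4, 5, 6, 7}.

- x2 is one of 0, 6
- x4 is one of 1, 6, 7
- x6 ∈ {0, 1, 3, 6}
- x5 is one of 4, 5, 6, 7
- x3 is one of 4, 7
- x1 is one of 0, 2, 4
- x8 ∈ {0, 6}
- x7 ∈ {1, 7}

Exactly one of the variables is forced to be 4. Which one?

x3

Among the 8 variables, 2 fits only x1 (and all 8 values in {0, 1, 2, 3, 4, 5, 6, 7} must be used), so x1 = 2.
Among the 7 still-open variables, 3 fits only x6 (and all 7 values in {0, 1, 3, 4, 5, 6, 7} must be used), so x6 = 3.
The 6 still-open variables draw from only 6 values {0, 1, 4, 5, 6, 7}, so each is used; only x5 can be 5, hence x5 = 5.
The 5 still-open variables draw from only 5 values {0, 1, 4, 6, 7}, so each is used; only x3 can be 4, hence x3 = 4.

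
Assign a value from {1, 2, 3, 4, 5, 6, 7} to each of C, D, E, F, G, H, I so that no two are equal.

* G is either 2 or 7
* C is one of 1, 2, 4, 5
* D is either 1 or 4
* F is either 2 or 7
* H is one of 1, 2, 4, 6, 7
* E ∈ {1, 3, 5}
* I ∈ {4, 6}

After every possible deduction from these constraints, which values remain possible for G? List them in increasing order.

The 7 variables together cover exactly {1, 2, 3, 4, 5, 6, 7} — 7 values for 7 variables — and 3 appears only in E's list, so E = 3.
The 6 still-open variables draw from only 6 values {1, 2, 4, 5, 6, 7}, so each is used; only C can be 5, hence C = 5.
F and G share exactly the 2 values {2, 7}; by pigeonhole those values go to them, so strike 2, 7 from H.
No further eliminations apply; G can still be any of 2, 7.

2, 7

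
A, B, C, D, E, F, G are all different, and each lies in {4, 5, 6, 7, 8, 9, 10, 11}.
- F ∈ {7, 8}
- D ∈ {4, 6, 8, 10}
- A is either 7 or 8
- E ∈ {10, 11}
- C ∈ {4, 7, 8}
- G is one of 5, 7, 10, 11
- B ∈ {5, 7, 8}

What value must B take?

The 7 variables draw from only 7 values {4, 5, 6, 7, 8, 10, 11}, so each is used; only D can be 6, hence D = 6.
Among the 6 still-open variables, 4 fits only C (and all 6 values in {4, 5, 7, 8, 10, 11} must be used), so C = 4.
The 2 variables A and F are confined to {7, 8}, which locks those values in; drop them from B, G.
So B = 5.

5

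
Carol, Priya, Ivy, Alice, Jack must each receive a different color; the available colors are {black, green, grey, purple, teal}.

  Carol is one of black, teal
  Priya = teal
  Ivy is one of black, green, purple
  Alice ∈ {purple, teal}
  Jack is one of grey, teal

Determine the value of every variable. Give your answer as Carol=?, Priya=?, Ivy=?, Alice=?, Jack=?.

Carol=black, Priya=teal, Ivy=green, Alice=purple, Jack=grey

Priya must be teal (only option left). Remove teal from Carol, Alice, Jack.
Alice's domain is down to {purple}, so Alice = purple. Remove purple from Ivy.
That leaves Jack = grey.
Carol must be black (only option left). Eliminate black elsewhere: Ivy.
Ivy's domain is down to {green}, so Ivy = green.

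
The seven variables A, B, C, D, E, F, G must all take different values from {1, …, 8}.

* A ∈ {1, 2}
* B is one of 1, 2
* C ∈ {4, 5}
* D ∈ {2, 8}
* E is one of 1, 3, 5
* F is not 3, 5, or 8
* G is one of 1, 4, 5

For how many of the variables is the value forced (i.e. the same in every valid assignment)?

2

A and B share exactly the 2 values {1, 2}; by pigeonhole those values go to them, so strike 1, 2 from D, E, F, G.
D's domain is down to {8}, so D = 8.
C and G between them cover only {4, 5} — a naked pair. Remove those values from E, F.
E must be 3 (only option left).
Determined: D=8, E=3. The other variables each still have more than one consistent value. That makes 2.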